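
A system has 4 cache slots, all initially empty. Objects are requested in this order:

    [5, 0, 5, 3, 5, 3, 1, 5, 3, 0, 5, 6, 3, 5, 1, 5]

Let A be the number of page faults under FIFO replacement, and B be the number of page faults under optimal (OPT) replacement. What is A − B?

Under FIFO: F F . F . . F . . . . F . F . . → 6 faults.
Under OPT: F F . F . . F . . . . F . . . . → 5 faults.
A − B = 6 − 5 = 1.

1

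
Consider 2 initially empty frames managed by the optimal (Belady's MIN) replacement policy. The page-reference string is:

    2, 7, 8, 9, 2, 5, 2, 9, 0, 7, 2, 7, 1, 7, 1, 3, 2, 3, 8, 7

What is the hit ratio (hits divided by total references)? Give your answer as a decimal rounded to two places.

2 → fault, frames (2)
7 → fault, frames (2 7)
8 → fault, evict 7, frames (2 8)
9 → fault, evict 8, frames (2 9)
2 → hit
5 → fault, evict 9, frames (2 5)
2 → hit
9 → fault, evict 5, frames (2 9)
0 → fault, evict 9, frames (2 0)
7 → fault, evict 0, frames (2 7)
2 → hit
7 → hit
1 → fault, evict 2, frames (7 1)
7 → hit
1 → hit
3 → fault, evict 1, frames (7 3)
2 → fault, evict 7, frames (3 2)
3 → hit
8 → fault, evict 2, frames (3 8)
7 → fault, evict 8, frames (3 7)
Hits: 7 of 20 references → 7/20 = 0.3500.

0.35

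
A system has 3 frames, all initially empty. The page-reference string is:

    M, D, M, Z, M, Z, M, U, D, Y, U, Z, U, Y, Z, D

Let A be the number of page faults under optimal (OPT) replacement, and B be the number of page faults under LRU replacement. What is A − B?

Under OPT: F F . F . . . F . F . . . . . F → 6 faults.
Under LRU: F F . F . . . F F F . F . . . F → 8 faults.
A − B = 6 − 8 = -2.

-2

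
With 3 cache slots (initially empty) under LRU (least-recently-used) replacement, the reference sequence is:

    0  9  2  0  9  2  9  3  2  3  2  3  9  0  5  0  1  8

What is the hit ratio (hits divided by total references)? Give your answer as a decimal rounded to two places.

0 -> miss, frames (0)
9 -> miss, frames (0 9)
2 -> miss, frames (0 9 2)
0 -> hit
9 -> hit
2 -> hit
9 -> hit
3 -> miss, evict 0, frames (2 9 3)
2 -> hit
3 -> hit
2 -> hit
3 -> hit
9 -> hit
0 -> miss, evict 2, frames (3 9 0)
5 -> miss, evict 3, frames (9 0 5)
0 -> hit
1 -> miss, evict 9, frames (5 0 1)
8 -> miss, evict 5, frames (0 1 8)
Hits: 10 of 18 references → 10/18 = 0.5556.

0.56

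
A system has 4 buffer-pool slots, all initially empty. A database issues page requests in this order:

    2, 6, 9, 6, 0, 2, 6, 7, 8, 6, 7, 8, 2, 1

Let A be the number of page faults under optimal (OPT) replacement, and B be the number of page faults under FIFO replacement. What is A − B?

-2

Under OPT: F F F . F . . F F . . . . F → 7 faults.
Under FIFO: F F F . F . . F F F . . F F → 9 faults.
A − B = 7 − 9 = -2.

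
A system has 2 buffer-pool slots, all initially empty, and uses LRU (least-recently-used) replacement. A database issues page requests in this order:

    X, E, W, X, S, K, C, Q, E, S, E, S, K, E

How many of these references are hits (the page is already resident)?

X: fault, frames [X]
E: fault, frames [X, E]
W: fault, evict X, frames [E, W]
X: fault, evict E, frames [W, X]
S: fault, evict W, frames [X, S]
K: fault, evict X, frames [S, K]
C: fault, evict S, frames [K, C]
Q: fault, evict K, frames [C, Q]
E: fault, evict C, frames [Q, E]
S: fault, evict Q, frames [E, S]
E: hit
S: hit
K: fault, evict E, frames [S, K]
E: fault, evict S, frames [K, E]
Hits: 2.

2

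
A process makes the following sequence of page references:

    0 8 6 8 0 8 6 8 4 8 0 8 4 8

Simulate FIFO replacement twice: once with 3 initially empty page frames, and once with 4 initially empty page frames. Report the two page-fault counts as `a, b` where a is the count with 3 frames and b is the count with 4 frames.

6, 4

3 frames: F F F . . . . . F . F F . . → 6 faults.
4 frames: F F F . . . . . F . . . . . → 4 faults.
4 < 6: adding a frame reduced faults, as is typical.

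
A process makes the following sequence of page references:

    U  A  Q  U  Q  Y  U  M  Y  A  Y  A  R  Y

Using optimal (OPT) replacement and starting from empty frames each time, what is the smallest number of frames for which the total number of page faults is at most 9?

f=1: 14 faults
f=2: 7 faults
f=3: 6 faults
f=4: 6 faults
f=5: 6 faults
f=6: 6 faults
Smallest f with faults ≤ 9 is 2.

2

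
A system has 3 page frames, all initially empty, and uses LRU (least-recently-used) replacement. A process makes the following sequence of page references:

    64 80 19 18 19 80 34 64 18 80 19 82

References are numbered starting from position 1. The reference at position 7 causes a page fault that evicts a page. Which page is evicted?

18

pos 1: 64: fault, frames {64}
pos 2: 80: fault, frames {64,80}
pos 3: 19: fault, frames {64,80,19}
pos 4: 18: fault, evict 64, frames {80,19,18}
pos 5: 19: hit
pos 6: 80: hit
pos 7: 34: fault, evict 18, frames {19,80,34}
At position 7, page 18 is evicted.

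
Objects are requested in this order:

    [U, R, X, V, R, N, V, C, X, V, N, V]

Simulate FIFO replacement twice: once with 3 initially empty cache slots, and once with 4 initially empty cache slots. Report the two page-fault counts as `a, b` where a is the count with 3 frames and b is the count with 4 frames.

9, 6

3 frames: F F F F . F . F F F F . → 9 faults.
4 frames: F F F F . F . F . . . . → 6 faults.
6 < 9: adding a frame reduced faults, as is typical.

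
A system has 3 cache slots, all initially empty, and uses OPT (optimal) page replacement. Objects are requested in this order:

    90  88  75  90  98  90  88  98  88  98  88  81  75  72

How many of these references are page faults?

90: fault, frames [90]
88: fault, frames [90, 88]
75: fault, frames [90, 88, 75]
90: hit
98: fault, evict 75, frames [90, 88, 98]
90: hit
88: hit
98: hit
88: hit
98: hit
88: hit
81: fault, evict 98, frames [90, 88, 81]
75: fault, evict 81, frames [90, 88, 75]
72: fault, evict 75, frames [90, 88, 72]
Page faults: 7.

7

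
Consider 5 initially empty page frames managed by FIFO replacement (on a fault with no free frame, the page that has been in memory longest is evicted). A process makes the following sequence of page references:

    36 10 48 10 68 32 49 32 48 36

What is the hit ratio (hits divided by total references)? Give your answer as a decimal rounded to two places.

0.30

36: miss, frames [36]
10: miss, frames [36, 10]
48: miss, frames [36, 10, 48]
10: hit
68: miss, frames [36, 10, 48, 68]
32: miss, frames [36, 10, 48, 68, 32]
49: miss, evict 36, frames [10, 48, 68, 32, 49]
32: hit
48: hit
36: miss, evict 10, frames [48, 68, 32, 49, 36]
Hits: 3 of 10 references → 3/10 = 0.3000.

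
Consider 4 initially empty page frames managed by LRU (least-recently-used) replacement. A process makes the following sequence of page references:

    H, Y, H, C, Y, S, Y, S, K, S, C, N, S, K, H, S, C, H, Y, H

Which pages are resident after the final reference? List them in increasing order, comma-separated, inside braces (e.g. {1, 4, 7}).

{C, H, S, Y}

H -> miss, frames (H)
Y -> miss, frames (H Y)
H -> hit
C -> miss, frames (Y H C)
Y -> hit
S -> miss, frames (H C Y S)
Y -> hit
S -> hit
K -> miss, evict H, frames (C Y S K)
S -> hit
C -> hit
N -> miss, evict Y, frames (K S C N)
S -> hit
K -> hit
H -> miss, evict C, frames (N S K H)
S -> hit
C -> miss, evict N, frames (K H S C)
H -> hit
Y -> miss, evict K, frames (S C H Y)
H -> hit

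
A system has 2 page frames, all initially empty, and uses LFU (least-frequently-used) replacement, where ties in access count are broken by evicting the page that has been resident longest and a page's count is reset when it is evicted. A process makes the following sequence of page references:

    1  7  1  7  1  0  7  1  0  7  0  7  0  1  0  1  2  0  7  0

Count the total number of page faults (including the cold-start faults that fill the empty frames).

1: fault, frames [1]
7: fault, frames [1, 7]
1: hit
7: hit
1: hit
0: fault, evict 7, frames [1, 0]
7: fault, evict 0, frames [1, 7]
1: hit
0: fault, evict 7, frames [1, 0]
7: fault, evict 0, frames [1, 7]
0: fault, evict 7, frames [1, 0]
7: fault, evict 0, frames [1, 7]
0: fault, evict 7, frames [1, 0]
1: hit
0: hit
1: hit
2: fault, evict 0, frames [1, 2]
0: fault, evict 2, frames [1, 0]
7: fault, evict 0, frames [1, 7]
0: fault, evict 7, frames [1, 0]
Page faults: 13.

13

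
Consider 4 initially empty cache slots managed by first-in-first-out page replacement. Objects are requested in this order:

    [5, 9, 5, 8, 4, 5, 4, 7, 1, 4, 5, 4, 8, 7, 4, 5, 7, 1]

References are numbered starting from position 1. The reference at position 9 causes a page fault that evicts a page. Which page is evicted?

pos 1: 5 -> miss, frames {5}
pos 2: 9 -> miss, frames {5,9}
pos 3: 5 -> hit
pos 4: 8 -> miss, frames {5,9,8}
pos 5: 4 -> miss, frames {5,9,8,4}
pos 6: 5 -> hit
pos 7: 4 -> hit
pos 8: 7 -> miss, evict 5, frames {9,8,4,7}
pos 9: 1 -> miss, evict 9, frames {8,4,7,1}
At position 9, page 9 is evicted.

9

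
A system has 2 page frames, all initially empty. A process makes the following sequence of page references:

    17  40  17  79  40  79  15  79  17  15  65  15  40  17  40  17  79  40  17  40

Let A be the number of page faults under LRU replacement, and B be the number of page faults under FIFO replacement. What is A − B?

1

Under LRU: F F . F F . F . F F F . F F . . F F F . → 13 faults.
Under FIFO: F F . F . . F . F . F F F F . . F F F . → 12 faults.
A − B = 13 − 12 = 1.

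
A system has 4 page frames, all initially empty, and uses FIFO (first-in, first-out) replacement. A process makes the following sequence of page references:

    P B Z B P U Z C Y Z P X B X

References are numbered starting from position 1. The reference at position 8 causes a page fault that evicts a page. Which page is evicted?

P

pos 1: P -> miss, frames [P]
pos 2: B -> miss, frames [P, B]
pos 3: Z -> miss, frames [P, B, Z]
pos 4: B -> hit
pos 5: P -> hit
pos 6: U -> miss, frames [P, B, Z, U]
pos 7: Z -> hit
pos 8: C -> miss, evict P, frames [B, Z, U, C]
At position 8, page P is evicted.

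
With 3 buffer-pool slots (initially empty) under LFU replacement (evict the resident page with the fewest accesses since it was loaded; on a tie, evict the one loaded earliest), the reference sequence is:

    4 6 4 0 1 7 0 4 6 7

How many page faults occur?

4: fault, frames (4)
6: fault, frames (4 6)
4: hit
0: fault, frames (4 6 0)
1: fault, evict 6, frames (4 0 1)
7: fault, evict 0, frames (4 1 7)
0: fault, evict 1, frames (4 7 0)
4: hit
6: fault, evict 7, frames (4 0 6)
7: fault, evict 0, frames (4 6 7)
Page faults: 8.

8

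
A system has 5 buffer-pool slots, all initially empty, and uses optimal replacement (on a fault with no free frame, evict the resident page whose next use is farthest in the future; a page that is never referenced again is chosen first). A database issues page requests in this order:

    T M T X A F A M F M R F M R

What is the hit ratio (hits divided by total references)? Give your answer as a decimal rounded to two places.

0.57

T → miss, frames [T]
M → miss, frames [T, M]
T → hit
X → miss, frames [T, M, X]
A → miss, frames [T, M, X, A]
F → miss, frames [T, M, X, A, F]
A → hit
M → hit
F → hit
M → hit
R → miss, evict A, frames [T, M, X, F, R]
F → hit
M → hit
R → hit
Hits: 8 of 14 references → 8/14 = 0.5714.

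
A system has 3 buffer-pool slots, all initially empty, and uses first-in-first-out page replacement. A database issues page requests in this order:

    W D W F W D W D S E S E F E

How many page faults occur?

5

W -> miss, frames [W]
D -> miss, frames [W, D]
W -> hit
F -> miss, frames [W, D, F]
W -> hit
D -> hit
W -> hit
D -> hit
S -> miss, evict W, frames [D, F, S]
E -> miss, evict D, frames [F, S, E]
S -> hit
E -> hit
F -> hit
E -> hit
Page faults: 5.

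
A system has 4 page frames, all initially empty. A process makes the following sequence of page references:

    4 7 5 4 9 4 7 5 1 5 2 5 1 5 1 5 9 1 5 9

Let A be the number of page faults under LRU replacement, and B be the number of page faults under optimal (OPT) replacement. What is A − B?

Under LRU: F F F . F . . . F . F . . . . . F . . . → 7 faults.
Under OPT: F F F . F . . . F . F . . . . . . . . . → 6 faults.
A − B = 7 − 6 = 1.

1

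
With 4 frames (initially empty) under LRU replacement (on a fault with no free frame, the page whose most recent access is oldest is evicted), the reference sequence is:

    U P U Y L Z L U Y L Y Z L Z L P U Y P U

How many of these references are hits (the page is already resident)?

12

U -> fault, frames (U)
P -> fault, frames (U P)
U -> hit
Y -> fault, frames (P U Y)
L -> fault, frames (P U Y L)
Z -> fault, evict P, frames (U Y L Z)
L -> hit
U -> hit
Y -> hit
L -> hit
Y -> hit
Z -> hit
L -> hit
Z -> hit
L -> hit
P -> fault, evict U, frames (Y Z L P)
U -> fault, evict Y, frames (Z L P U)
Y -> fault, evict Z, frames (L P U Y)
P -> hit
U -> hit
Hits: 12.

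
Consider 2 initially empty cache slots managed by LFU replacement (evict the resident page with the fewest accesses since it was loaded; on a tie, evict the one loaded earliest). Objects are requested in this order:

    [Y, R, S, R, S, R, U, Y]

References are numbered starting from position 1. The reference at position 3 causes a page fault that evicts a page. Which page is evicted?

Y

pos 1: Y -> fault, frames (Y)
pos 2: R -> fault, frames (Y R)
pos 3: S -> fault, evict Y, frames (R S)
At position 3, page Y is evicted.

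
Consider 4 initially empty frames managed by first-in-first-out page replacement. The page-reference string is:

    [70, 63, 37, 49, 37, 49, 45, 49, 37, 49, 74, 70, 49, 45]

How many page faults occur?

7

70 → miss, frames (70)
63 → miss, frames (70 63)
37 → miss, frames (70 63 37)
49 → miss, frames (70 63 37 49)
37 → hit
49 → hit
45 → miss, evict 70, frames (63 37 49 45)
49 → hit
37 → hit
49 → hit
74 → miss, evict 63, frames (37 49 45 74)
70 → miss, evict 37, frames (49 45 74 70)
49 → hit
45 → hit
Page faults: 7.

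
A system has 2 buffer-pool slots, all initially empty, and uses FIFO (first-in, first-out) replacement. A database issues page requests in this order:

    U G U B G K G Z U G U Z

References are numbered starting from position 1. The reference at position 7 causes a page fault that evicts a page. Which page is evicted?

B

pos 1: U: fault, frames [U]
pos 2: G: fault, frames [U, G]
pos 3: U: hit
pos 4: B: fault, evict U, frames [G, B]
pos 5: G: hit
pos 6: K: fault, evict G, frames [B, K]
pos 7: G: fault, evict B, frames [K, G]
At position 7, page B is evicted.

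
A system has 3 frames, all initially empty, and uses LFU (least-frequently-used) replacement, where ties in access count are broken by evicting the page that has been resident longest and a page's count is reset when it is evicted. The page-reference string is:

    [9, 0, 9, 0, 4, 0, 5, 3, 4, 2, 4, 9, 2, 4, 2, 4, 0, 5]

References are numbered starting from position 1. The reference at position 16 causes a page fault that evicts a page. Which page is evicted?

2

pos 1: 9: fault, frames [9]
pos 2: 0: fault, frames [9, 0]
pos 3: 9: hit
pos 4: 0: hit
pos 5: 4: fault, frames [9, 0, 4]
pos 6: 0: hit
pos 7: 5: fault, evict 4, frames [9, 0, 5]
pos 8: 3: fault, evict 5, frames [9, 0, 3]
pos 9: 4: fault, evict 3, frames [9, 0, 4]
pos 10: 2: fault, evict 4, frames [9, 0, 2]
pos 11: 4: fault, evict 2, frames [9, 0, 4]
pos 12: 9: hit
pos 13: 2: fault, evict 4, frames [9, 0, 2]
pos 14: 4: fault, evict 2, frames [9, 0, 4]
pos 15: 2: fault, evict 4, frames [9, 0, 2]
pos 16: 4: fault, evict 2, frames [9, 0, 4]
At position 16, page 2 is evicted.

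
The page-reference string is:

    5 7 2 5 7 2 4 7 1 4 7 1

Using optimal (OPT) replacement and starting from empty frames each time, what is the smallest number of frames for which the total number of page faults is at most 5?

3

f=1: 12 faults
f=2: 7 faults
f=3: 5 faults
f=4: 5 faults
f=5: 5 faults
Smallest f with faults ≤ 5 is 3.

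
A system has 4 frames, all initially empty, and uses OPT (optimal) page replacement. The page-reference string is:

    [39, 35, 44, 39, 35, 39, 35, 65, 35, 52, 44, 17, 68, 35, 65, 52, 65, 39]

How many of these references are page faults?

8

39 → fault, frames [39]
35 → fault, frames [39, 35]
44 → fault, frames [39, 35, 44]
39 → hit
35 → hit
39 → hit
35 → hit
65 → fault, frames [39, 35, 44, 65]
35 → hit
52 → fault, evict 39, frames [35, 44, 65, 52]
44 → hit
17 → fault, evict 44, frames [35, 65, 52, 17]
68 → fault, evict 17, frames [35, 65, 52, 68]
35 → hit
65 → hit
52 → hit
65 → hit
39 → fault, evict 68, frames [35, 65, 52, 39]
Page faults: 8.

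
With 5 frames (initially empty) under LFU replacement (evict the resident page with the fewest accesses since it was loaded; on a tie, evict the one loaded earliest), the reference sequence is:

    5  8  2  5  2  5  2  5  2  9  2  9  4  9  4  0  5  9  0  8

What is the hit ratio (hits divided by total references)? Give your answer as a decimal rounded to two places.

5: fault, frames [5]
8: fault, frames [5, 8]
2: fault, frames [5, 8, 2]
5: hit
2: hit
5: hit
2: hit
5: hit
2: hit
9: fault, frames [5, 8, 2, 9]
2: hit
9: hit
4: fault, frames [5, 8, 2, 9, 4]
9: hit
4: hit
0: fault, evict 8, frames [5, 2, 9, 4, 0]
5: hit
9: hit
0: hit
8: fault, evict 4, frames [5, 2, 9, 0, 8]
Hits: 13 of 20 references → 13/20 = 0.6500.

0.65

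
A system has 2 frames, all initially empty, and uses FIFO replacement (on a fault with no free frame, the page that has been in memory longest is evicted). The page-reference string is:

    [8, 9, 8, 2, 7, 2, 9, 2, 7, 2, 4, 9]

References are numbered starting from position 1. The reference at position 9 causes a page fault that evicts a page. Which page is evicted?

9

pos 1: 8: fault, frames (8)
pos 2: 9: fault, frames (8 9)
pos 3: 8: hit
pos 4: 2: fault, evict 8, frames (9 2)
pos 5: 7: fault, evict 9, frames (2 7)
pos 6: 2: hit
pos 7: 9: fault, evict 2, frames (7 9)
pos 8: 2: fault, evict 7, frames (9 2)
pos 9: 7: fault, evict 9, frames (2 7)
At position 9, page 9 is evicted.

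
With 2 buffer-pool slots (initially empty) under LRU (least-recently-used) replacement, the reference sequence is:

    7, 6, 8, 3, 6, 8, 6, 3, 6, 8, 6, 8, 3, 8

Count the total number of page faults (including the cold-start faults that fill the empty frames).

7 → fault, frames {7}
6 → fault, frames {7,6}
8 → fault, evict 7, frames {6,8}
3 → fault, evict 6, frames {8,3}
6 → fault, evict 8, frames {3,6}
8 → fault, evict 3, frames {6,8}
6 → hit
3 → fault, evict 8, frames {6,3}
6 → hit
8 → fault, evict 3, frames {6,8}
6 → hit
8 → hit
3 → fault, evict 6, frames {8,3}
8 → hit
Page faults: 9.

9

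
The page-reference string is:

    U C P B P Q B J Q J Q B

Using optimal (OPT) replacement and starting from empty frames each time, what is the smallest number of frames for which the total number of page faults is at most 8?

f=1: 12 faults
f=2: 7 faults
f=3: 6 faults
f=4: 6 faults
f=5: 6 faults
f=6: 6 faults
Smallest f with faults ≤ 8 is 2.

2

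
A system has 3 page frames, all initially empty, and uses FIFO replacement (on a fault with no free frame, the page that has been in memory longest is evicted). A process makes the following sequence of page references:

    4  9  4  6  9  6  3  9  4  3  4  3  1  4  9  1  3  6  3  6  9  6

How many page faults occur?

9

4: fault, frames [4]
9: fault, frames [4, 9]
4: hit
6: fault, frames [4, 9, 6]
9: hit
6: hit
3: fault, evict 4, frames [9, 6, 3]
9: hit
4: fault, evict 9, frames [6, 3, 4]
3: hit
4: hit
3: hit
1: fault, evict 6, frames [3, 4, 1]
4: hit
9: fault, evict 3, frames [4, 1, 9]
1: hit
3: fault, evict 4, frames [1, 9, 3]
6: fault, evict 1, frames [9, 3, 6]
3: hit
6: hit
9: hit
6: hit
Page faults: 9.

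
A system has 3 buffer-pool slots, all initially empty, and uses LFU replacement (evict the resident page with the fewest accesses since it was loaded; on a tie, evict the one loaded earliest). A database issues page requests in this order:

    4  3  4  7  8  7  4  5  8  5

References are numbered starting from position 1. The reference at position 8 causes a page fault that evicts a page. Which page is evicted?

8

pos 1: 4 → miss, frames [4]
pos 2: 3 → miss, frames [4, 3]
pos 3: 4 → hit
pos 4: 7 → miss, frames [4, 3, 7]
pos 5: 8 → miss, evict 3, frames [4, 7, 8]
pos 6: 7 → hit
pos 7: 4 → hit
pos 8: 5 → miss, evict 8, frames [4, 7, 5]
At position 8, page 8 is evicted.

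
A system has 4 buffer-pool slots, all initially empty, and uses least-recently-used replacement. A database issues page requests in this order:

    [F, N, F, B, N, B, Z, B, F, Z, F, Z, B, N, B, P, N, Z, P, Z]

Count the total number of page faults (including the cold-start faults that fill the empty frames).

5

F -> fault, frames {F}
N -> fault, frames {F,N}
F -> hit
B -> fault, frames {N,F,B}
N -> hit
B -> hit
Z -> fault, frames {F,N,B,Z}
B -> hit
F -> hit
Z -> hit
F -> hit
Z -> hit
B -> hit
N -> hit
B -> hit
P -> fault, evict F, frames {Z,N,B,P}
N -> hit
Z -> hit
P -> hit
Z -> hit
Page faults: 5.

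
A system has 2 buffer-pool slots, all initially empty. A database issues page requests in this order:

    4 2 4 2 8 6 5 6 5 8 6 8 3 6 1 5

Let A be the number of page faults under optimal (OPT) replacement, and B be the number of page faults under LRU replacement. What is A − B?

-2

Under OPT: F F . . F F F . . F . . F . F F → 9 faults.
Under LRU: F F . . F F F . . F F . F F F F → 11 faults.
A − B = 9 − 11 = -2.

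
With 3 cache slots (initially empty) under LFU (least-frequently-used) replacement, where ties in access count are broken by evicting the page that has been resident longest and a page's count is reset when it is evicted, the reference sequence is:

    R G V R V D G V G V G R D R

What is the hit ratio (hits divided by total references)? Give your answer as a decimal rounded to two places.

R → fault, frames [R]
G → fault, frames [R, G]
V → fault, frames [R, G, V]
R → hit
V → hit
D → fault, evict G, frames [R, V, D]
G → fault, evict D, frames [R, V, G]
V → hit
G → hit
V → hit
G → hit
R → hit
D → fault, evict R, frames [V, G, D]
R → fault, evict D, frames [V, G, R]
Hits: 7 of 14 references → 7/14 = 0.5000.

0.50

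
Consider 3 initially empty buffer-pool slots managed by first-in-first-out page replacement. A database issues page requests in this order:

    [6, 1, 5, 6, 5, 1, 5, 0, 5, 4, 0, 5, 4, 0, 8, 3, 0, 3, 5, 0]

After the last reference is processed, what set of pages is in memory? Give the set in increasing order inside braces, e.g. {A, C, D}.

6 -> miss, frames [6]
1 -> miss, frames [6, 1]
5 -> miss, frames [6, 1, 5]
6 -> hit
5 -> hit
1 -> hit
5 -> hit
0 -> miss, evict 6, frames [1, 5, 0]
5 -> hit
4 -> miss, evict 1, frames [5, 0, 4]
0 -> hit
5 -> hit
4 -> hit
0 -> hit
8 -> miss, evict 5, frames [0, 4, 8]
3 -> miss, evict 0, frames [4, 8, 3]
0 -> miss, evict 4, frames [8, 3, 0]
3 -> hit
5 -> miss, evict 8, frames [3, 0, 5]
0 -> hit

{0, 3, 5}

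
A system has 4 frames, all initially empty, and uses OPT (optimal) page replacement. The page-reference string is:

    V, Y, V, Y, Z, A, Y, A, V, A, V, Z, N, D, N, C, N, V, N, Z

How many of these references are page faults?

7

V: miss, frames [V]
Y: miss, frames [V, Y]
V: hit
Y: hit
Z: miss, frames [V, Y, Z]
A: miss, frames [V, Y, Z, A]
Y: hit
A: hit
V: hit
A: hit
V: hit
Z: hit
N: miss, evict A, frames [V, Y, Z, N]
D: miss, evict Y, frames [V, Z, N, D]
N: hit
C: miss, evict D, frames [V, Z, N, C]
N: hit
V: hit
N: hit
Z: hit
Page faults: 7.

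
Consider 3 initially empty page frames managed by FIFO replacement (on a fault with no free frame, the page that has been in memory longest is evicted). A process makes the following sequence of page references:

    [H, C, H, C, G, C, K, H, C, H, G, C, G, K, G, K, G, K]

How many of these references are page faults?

8

H → fault, frames [H]
C → fault, frames [H, C]
H → hit
C → hit
G → fault, frames [H, C, G]
C → hit
K → fault, evict H, frames [C, G, K]
H → fault, evict C, frames [G, K, H]
C → fault, evict G, frames [K, H, C]
H → hit
G → fault, evict K, frames [H, C, G]
C → hit
G → hit
K → fault, evict H, frames [C, G, K]
G → hit
K → hit
G → hit
K → hit
Page faults: 8.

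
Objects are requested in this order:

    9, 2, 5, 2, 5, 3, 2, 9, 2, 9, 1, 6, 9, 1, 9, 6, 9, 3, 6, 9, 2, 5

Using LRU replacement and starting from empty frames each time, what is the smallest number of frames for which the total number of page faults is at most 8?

f=1: 22 faults
f=2: 16 faults
f=3: 10 faults
f=4: 9 faults
f=5: 7 faults
f=6: 6 faults
Smallest f with faults ≤ 8 is 5.

5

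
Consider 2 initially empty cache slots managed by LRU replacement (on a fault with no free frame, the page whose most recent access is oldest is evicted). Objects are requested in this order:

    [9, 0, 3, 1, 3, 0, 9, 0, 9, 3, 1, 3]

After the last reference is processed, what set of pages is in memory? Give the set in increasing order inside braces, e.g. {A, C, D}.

9 -> miss, frames {9}
0 -> miss, frames {9,0}
3 -> miss, evict 9, frames {0,3}
1 -> miss, evict 0, frames {3,1}
3 -> hit
0 -> miss, evict 1, frames {3,0}
9 -> miss, evict 3, frames {0,9}
0 -> hit
9 -> hit
3 -> miss, evict 0, frames {9,3}
1 -> miss, evict 9, frames {3,1}
3 -> hit

{1, 3}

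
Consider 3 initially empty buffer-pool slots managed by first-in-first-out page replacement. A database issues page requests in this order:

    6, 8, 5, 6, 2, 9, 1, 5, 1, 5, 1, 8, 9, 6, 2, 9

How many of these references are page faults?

6 -> miss, frames [6]
8 -> miss, frames [6, 8]
5 -> miss, frames [6, 8, 5]
6 -> hit
2 -> miss, evict 6, frames [8, 5, 2]
9 -> miss, evict 8, frames [5, 2, 9]
1 -> miss, evict 5, frames [2, 9, 1]
5 -> miss, evict 2, frames [9, 1, 5]
1 -> hit
5 -> hit
1 -> hit
8 -> miss, evict 9, frames [1, 5, 8]
9 -> miss, evict 1, frames [5, 8, 9]
6 -> miss, evict 5, frames [8, 9, 6]
2 -> miss, evict 8, frames [9, 6, 2]
9 -> hit
Page faults: 11.

11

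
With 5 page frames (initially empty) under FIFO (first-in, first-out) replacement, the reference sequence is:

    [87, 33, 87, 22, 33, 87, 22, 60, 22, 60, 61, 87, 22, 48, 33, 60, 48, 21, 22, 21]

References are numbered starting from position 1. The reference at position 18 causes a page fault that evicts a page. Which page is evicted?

33

pos 1: 87: fault, frames [87]
pos 2: 33: fault, frames [87, 33]
pos 3: 87: hit
pos 4: 22: fault, frames [87, 33, 22]
pos 5: 33: hit
pos 6: 87: hit
pos 7: 22: hit
pos 8: 60: fault, frames [87, 33, 22, 60]
pos 9: 22: hit
pos 10: 60: hit
pos 11: 61: fault, frames [87, 33, 22, 60, 61]
pos 12: 87: hit
pos 13: 22: hit
pos 14: 48: fault, evict 87, frames [33, 22, 60, 61, 48]
pos 15: 33: hit
pos 16: 60: hit
pos 17: 48: hit
pos 18: 21: fault, evict 33, frames [22, 60, 61, 48, 21]
At position 18, page 33 is evicted.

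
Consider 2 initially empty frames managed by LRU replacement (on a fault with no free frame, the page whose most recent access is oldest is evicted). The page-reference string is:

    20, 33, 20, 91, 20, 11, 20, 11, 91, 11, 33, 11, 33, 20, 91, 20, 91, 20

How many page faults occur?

8

20 → fault, frames [20]
33 → fault, frames [20, 33]
20 → hit
91 → fault, evict 33, frames [20, 91]
20 → hit
11 → fault, evict 91, frames [20, 11]
20 → hit
11 → hit
91 → fault, evict 20, frames [11, 91]
11 → hit
33 → fault, evict 91, frames [11, 33]
11 → hit
33 → hit
20 → fault, evict 11, frames [33, 20]
91 → fault, evict 33, frames [20, 91]
20 → hit
91 → hit
20 → hit
Page faults: 8.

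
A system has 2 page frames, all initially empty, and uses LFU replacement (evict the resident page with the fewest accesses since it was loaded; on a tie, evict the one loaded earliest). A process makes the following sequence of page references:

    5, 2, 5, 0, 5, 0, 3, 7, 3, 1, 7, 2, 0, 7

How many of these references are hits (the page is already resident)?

3

5: miss, frames {5}
2: miss, frames {5,2}
5: hit
0: miss, evict 2, frames {5,0}
5: hit
0: hit
3: miss, evict 0, frames {5,3}
7: miss, evict 3, frames {5,7}
3: miss, evict 7, frames {5,3}
1: miss, evict 3, frames {5,1}
7: miss, evict 1, frames {5,7}
2: miss, evict 7, frames {5,2}
0: miss, evict 2, frames {5,0}
7: miss, evict 0, frames {5,7}
Hits: 3.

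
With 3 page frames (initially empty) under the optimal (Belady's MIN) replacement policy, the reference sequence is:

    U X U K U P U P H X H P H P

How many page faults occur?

U -> fault, frames [U]
X -> fault, frames [U, X]
U -> hit
K -> fault, frames [U, X, K]
U -> hit
P -> fault, evict K, frames [U, X, P]
U -> hit
P -> hit
H -> fault, evict U, frames [X, P, H]
X -> hit
H -> hit
P -> hit
H -> hit
P -> hit
Page faults: 5.

5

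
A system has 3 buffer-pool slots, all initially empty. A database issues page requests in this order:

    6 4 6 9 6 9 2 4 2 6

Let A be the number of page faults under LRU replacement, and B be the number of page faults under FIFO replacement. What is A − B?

1

Under LRU: F F . F . . F F . F → 6 faults.
Under FIFO: F F . F . . F . . F → 5 faults.
A − B = 6 − 5 = 1.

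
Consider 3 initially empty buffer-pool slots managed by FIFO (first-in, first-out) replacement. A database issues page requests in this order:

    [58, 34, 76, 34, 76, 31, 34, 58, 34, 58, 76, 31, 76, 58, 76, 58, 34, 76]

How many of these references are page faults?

58 -> miss, frames (58)
34 -> miss, frames (58 34)
76 -> miss, frames (58 34 76)
34 -> hit
76 -> hit
31 -> miss, evict 58, frames (34 76 31)
34 -> hit
58 -> miss, evict 34, frames (76 31 58)
34 -> miss, evict 76, frames (31 58 34)
58 -> hit
76 -> miss, evict 31, frames (58 34 76)
31 -> miss, evict 58, frames (34 76 31)
76 -> hit
58 -> miss, evict 34, frames (76 31 58)
76 -> hit
58 -> hit
34 -> miss, evict 76, frames (31 58 34)
76 -> miss, evict 31, frames (58 34 76)
Page faults: 11.

11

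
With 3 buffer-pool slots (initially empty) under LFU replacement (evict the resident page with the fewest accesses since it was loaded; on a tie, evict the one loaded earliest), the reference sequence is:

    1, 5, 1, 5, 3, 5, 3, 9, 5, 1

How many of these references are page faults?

5

1 -> fault, frames [1]
5 -> fault, frames [1, 5]
1 -> hit
5 -> hit
3 -> fault, frames [1, 5, 3]
5 -> hit
3 -> hit
9 -> fault, evict 1, frames [5, 3, 9]
5 -> hit
1 -> fault, evict 9, frames [5, 3, 1]
Page faults: 5.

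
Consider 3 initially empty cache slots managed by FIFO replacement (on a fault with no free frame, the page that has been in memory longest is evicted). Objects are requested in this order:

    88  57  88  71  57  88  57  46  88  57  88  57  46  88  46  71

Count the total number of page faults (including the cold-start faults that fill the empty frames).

7

88: fault, frames (88)
57: fault, frames (88 57)
88: hit
71: fault, frames (88 57 71)
57: hit
88: hit
57: hit
46: fault, evict 88, frames (57 71 46)
88: fault, evict 57, frames (71 46 88)
57: fault, evict 71, frames (46 88 57)
88: hit
57: hit
46: hit
88: hit
46: hit
71: fault, evict 46, frames (88 57 71)
Page faults: 7.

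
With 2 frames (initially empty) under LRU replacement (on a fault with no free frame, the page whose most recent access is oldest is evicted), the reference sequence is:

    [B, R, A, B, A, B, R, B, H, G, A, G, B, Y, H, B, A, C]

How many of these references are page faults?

14

B: fault, frames {B}
R: fault, frames {B,R}
A: fault, evict B, frames {R,A}
B: fault, evict R, frames {A,B}
A: hit
B: hit
R: fault, evict A, frames {B,R}
B: hit
H: fault, evict R, frames {B,H}
G: fault, evict B, frames {H,G}
A: fault, evict H, frames {G,A}
G: hit
B: fault, evict A, frames {G,B}
Y: fault, evict G, frames {B,Y}
H: fault, evict B, frames {Y,H}
B: fault, evict Y, frames {H,B}
A: fault, evict H, frames {B,A}
C: fault, evict B, frames {A,C}
Page faults: 14.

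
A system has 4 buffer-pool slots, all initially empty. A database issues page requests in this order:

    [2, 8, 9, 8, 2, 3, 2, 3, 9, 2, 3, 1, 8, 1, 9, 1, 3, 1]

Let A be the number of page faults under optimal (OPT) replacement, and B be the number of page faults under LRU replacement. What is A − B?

-2

Under OPT: F F F . . F . . . . . F . . . . . . → 5 faults.
Under LRU: F F F . . F . . . . . F F . F . . . → 7 faults.
A − B = 5 − 7 = -2.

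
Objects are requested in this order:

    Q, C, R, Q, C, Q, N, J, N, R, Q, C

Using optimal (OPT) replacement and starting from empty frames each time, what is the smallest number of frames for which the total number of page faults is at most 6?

f=1: 12 faults
f=2: 9 faults
f=3: 7 faults
f=4: 6 faults
f=5: 5 faults
Smallest f with faults ≤ 6 is 4.

4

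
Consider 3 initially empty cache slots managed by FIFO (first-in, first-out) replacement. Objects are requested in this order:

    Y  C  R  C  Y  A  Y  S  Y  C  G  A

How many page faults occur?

Y -> fault, frames (Y)
C -> fault, frames (Y C)
R -> fault, frames (Y C R)
C -> hit
Y -> hit
A -> fault, evict Y, frames (C R A)
Y -> fault, evict C, frames (R A Y)
S -> fault, evict R, frames (A Y S)
Y -> hit
C -> fault, evict A, frames (Y S C)
G -> fault, evict Y, frames (S C G)
A -> fault, evict S, frames (C G A)
Page faults: 9.

9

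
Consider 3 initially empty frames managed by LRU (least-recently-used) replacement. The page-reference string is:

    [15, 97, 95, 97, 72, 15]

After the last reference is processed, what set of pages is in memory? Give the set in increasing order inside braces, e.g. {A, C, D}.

15 -> miss, frames [15]
97 -> miss, frames [15, 97]
95 -> miss, frames [15, 97, 95]
97 -> hit
72 -> miss, evict 15, frames [95, 97, 72]
15 -> miss, evict 95, frames [97, 72, 15]

{15, 72, 97}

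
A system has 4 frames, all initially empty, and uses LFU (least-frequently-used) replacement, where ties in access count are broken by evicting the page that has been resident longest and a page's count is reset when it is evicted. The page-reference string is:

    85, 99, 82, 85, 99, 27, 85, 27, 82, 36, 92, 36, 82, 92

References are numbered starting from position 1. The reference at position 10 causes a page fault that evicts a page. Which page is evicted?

99

pos 1: 85: miss, frames {85}
pos 2: 99: miss, frames {85,99}
pos 3: 82: miss, frames {85,99,82}
pos 4: 85: hit
pos 5: 99: hit
pos 6: 27: miss, frames {85,99,82,27}
pos 7: 85: hit
pos 8: 27: hit
pos 9: 82: hit
pos 10: 36: miss, evict 99, frames {85,82,27,36}
At position 10, page 99 is evicted.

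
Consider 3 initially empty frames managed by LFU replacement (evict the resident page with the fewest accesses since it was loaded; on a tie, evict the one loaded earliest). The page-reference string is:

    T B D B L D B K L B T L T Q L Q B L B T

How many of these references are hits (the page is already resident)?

6

T: miss, frames [T]
B: miss, frames [T, B]
D: miss, frames [T, B, D]
B: hit
L: miss, evict T, frames [B, D, L]
D: hit
B: hit
K: miss, evict L, frames [B, D, K]
L: miss, evict K, frames [B, D, L]
B: hit
T: miss, evict L, frames [B, D, T]
L: miss, evict T, frames [B, D, L]
T: miss, evict L, frames [B, D, T]
Q: miss, evict T, frames [B, D, Q]
L: miss, evict Q, frames [B, D, L]
Q: miss, evict L, frames [B, D, Q]
B: hit
L: miss, evict Q, frames [B, D, L]
B: hit
T: miss, evict L, frames [B, D, T]
Hits: 6.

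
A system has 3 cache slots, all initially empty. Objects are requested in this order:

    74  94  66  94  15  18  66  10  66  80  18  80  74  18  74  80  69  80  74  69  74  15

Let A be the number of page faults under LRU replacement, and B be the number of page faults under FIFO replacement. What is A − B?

-1

Under LRU: F F F . F F F F . F F . F . . . F . . . . F → 12 faults.
Under FIFO: F F F . F F . F F F F . F . . . F F . . . F → 13 faults.
A − B = 12 − 13 = -1.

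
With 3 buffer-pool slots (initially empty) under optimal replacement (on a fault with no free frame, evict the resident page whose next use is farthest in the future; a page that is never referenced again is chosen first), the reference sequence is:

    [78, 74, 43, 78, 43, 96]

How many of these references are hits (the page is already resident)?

78: miss, frames {78}
74: miss, frames {78,74}
43: miss, frames {78,74,43}
78: hit
43: hit
96: miss, evict 43, frames {78,74,96}
Hits: 2.

2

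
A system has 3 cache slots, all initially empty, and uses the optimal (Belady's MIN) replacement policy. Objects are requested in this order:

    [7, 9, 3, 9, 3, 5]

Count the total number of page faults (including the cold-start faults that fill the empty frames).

7 → miss, frames {7}
9 → miss, frames {7,9}
3 → miss, frames {7,9,3}
9 → hit
3 → hit
5 → miss, evict 3, frames {7,9,5}
Page faults: 4.

4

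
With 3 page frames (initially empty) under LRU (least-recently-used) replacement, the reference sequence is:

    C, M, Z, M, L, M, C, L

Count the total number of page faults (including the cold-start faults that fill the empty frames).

5

C -> fault, frames (C)
M -> fault, frames (C M)
Z -> fault, frames (C M Z)
M -> hit
L -> fault, evict C, frames (Z M L)
M -> hit
C -> fault, evict Z, frames (L M C)
L -> hit
Page faults: 5.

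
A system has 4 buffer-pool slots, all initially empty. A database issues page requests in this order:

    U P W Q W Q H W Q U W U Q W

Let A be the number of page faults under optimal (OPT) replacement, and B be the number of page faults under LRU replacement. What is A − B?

-1

Under OPT: F F F F . . F . . . . . . . → 5 faults.
Under LRU: F F F F . . F . . F . . . . → 6 faults.
A − B = 5 − 6 = -1.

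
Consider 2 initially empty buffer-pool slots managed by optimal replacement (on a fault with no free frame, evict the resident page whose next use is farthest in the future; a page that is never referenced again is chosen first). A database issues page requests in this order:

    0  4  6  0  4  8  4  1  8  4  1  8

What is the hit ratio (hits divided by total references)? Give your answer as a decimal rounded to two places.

0 -> miss, frames (0)
4 -> miss, frames (0 4)
6 -> miss, evict 4, frames (0 6)
0 -> hit
4 -> miss, evict 6, frames (0 4)
8 -> miss, evict 0, frames (4 8)
4 -> hit
1 -> miss, evict 4, frames (8 1)
8 -> hit
4 -> miss, evict 8, frames (1 4)
1 -> hit
8 -> miss, evict 4, frames (1 8)
Hits: 4 of 12 references → 4/12 = 0.3333.

0.33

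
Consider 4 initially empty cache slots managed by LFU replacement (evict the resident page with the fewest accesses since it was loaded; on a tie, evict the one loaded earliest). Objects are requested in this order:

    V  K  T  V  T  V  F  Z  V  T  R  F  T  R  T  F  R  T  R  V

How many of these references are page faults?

7

V: fault, frames [V]
K: fault, frames [V, K]
T: fault, frames [V, K, T]
V: hit
T: hit
V: hit
F: fault, frames [V, K, T, F]
Z: fault, evict K, frames [V, T, F, Z]
V: hit
T: hit
R: fault, evict F, frames [V, T, Z, R]
F: fault, evict Z, frames [V, T, R, F]
T: hit
R: hit
T: hit
F: hit
R: hit
T: hit
R: hit
V: hit
Page faults: 7.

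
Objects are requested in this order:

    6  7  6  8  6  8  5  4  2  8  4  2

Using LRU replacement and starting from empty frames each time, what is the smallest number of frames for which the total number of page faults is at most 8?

f=1: 12 faults
f=2: 9 faults
f=3: 7 faults
f=4: 6 faults
f=5: 6 faults
f=6: 6 faults
Smallest f with faults ≤ 8 is 3.

3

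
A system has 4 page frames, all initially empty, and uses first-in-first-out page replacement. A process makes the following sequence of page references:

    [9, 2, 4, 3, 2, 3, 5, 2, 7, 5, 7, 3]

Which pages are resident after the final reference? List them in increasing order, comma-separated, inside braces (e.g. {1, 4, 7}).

{3, 4, 5, 7}

9: fault, frames (9)
2: fault, frames (9 2)
4: fault, frames (9 2 4)
3: fault, frames (9 2 4 3)
2: hit
3: hit
5: fault, evict 9, frames (2 4 3 5)
2: hit
7: fault, evict 2, frames (4 3 5 7)
5: hit
7: hit
3: hit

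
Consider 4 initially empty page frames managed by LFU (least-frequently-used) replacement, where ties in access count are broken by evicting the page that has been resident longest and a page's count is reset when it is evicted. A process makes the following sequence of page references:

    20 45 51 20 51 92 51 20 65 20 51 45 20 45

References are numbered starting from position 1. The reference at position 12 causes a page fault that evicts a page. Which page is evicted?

92

pos 1: 20 → miss, frames {20}
pos 2: 45 → miss, frames {20,45}
pos 3: 51 → miss, frames {20,45,51}
pos 4: 20 → hit
pos 5: 51 → hit
pos 6: 92 → miss, frames {20,45,51,92}
pos 7: 51 → hit
pos 8: 20 → hit
pos 9: 65 → miss, evict 45, frames {20,51,92,65}
pos 10: 20 → hit
pos 11: 51 → hit
pos 12: 45 → miss, evict 92, frames {20,51,65,45}
At position 12, page 92 is evicted.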